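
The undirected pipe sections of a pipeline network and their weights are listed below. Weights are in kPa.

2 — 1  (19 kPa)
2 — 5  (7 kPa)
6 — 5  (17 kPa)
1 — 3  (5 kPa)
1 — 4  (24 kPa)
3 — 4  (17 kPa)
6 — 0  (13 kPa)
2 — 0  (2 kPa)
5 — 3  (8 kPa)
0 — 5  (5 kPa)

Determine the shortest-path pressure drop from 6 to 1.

Settle nodes by increasing distance from 6:
6: 0
0: 13  (via 6)
2: 15  (via 0)
5: 17  (via 6)
3: 25  (via 5)
1: 30  (via 3)
Shortest route: 6 → 5 → 3 → 1 = 30 kPa.

30 kPa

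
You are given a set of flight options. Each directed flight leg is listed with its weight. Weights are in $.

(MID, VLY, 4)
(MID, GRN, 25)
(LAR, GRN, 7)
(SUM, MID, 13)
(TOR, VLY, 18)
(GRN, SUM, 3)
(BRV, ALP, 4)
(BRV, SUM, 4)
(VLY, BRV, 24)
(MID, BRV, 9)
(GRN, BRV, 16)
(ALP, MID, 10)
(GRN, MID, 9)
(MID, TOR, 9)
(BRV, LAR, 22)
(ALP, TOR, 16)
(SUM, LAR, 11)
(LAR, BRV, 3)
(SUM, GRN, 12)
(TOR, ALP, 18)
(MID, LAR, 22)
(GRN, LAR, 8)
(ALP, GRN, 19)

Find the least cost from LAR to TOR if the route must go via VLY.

Best LAR to VLY: LAR–GRN–MID–VLY costing 20
Shortest VLY→TOR: VLY–BRV–ALP–TOR = 44
Total via VLY: 20 + 44 = $64.

$64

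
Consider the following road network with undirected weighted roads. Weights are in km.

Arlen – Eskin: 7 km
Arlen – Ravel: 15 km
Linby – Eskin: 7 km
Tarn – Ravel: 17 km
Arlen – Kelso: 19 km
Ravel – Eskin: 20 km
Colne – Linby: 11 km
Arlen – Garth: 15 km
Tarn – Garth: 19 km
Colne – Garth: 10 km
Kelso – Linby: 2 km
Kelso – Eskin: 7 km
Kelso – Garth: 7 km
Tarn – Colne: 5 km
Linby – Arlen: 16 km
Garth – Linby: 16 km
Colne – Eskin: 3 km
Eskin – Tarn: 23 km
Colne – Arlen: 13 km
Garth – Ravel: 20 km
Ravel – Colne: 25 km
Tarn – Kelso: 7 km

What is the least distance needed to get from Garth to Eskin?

Shortest distances from Garth:
Garth: 0
Kelso: 7  (via Garth)
Linby: 9  (via Kelso)
Colne: 10  (via Garth)
Eskin: 13  (via Colne)
Shortest route: Garth → Colne → Eskin = 13 km.

13 km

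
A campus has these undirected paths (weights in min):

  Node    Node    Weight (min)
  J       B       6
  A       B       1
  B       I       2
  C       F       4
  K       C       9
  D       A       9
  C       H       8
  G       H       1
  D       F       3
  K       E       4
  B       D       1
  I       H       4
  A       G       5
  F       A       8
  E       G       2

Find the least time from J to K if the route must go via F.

Shortest J→F: J → B → D → F = 10
Best F to K: F → C → K costing 13
Total via F: 10 + 13 = 23 min.

23 min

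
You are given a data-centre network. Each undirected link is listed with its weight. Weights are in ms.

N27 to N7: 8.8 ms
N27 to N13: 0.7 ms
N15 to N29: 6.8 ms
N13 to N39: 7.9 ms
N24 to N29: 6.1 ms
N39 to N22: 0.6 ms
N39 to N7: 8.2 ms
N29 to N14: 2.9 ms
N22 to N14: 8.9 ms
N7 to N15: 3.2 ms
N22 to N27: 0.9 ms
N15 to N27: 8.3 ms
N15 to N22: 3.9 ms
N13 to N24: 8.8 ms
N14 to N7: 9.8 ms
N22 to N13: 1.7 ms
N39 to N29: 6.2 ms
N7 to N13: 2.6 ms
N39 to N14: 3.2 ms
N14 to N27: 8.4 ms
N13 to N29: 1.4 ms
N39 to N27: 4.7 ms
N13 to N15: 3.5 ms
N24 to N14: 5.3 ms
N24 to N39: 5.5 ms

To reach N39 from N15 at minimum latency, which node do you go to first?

N22

Candidate routes:
N15 - N22 - N39: 3.9+0.6 = 4.5
N15 - N13 - N27 - N22 - N39: 3.5+0.7+0.9+0.6 = 5.7
N15 - N7 - N13 - N27 - N22 - N39: 3.2+2.6+0.7+0.9+0.6 = 8
N15 - N13 - N22 - N39: 3.5+1.7+0.6 = 5.8
Cheapest is N15 - N22 - N39 at 4.5 ms.
So from N15 the first move is to N22.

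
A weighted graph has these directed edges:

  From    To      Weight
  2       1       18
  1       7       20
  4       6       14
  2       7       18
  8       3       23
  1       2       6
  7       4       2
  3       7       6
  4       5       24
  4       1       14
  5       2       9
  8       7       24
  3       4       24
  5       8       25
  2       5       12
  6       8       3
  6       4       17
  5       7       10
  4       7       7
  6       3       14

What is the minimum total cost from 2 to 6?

34

Candidate routes:
2–7–4–6: 18+2+14 = 34
2–5–7–4–6: 12+10+2+14 = 38
The minimum is 34 via 2–7–4–6.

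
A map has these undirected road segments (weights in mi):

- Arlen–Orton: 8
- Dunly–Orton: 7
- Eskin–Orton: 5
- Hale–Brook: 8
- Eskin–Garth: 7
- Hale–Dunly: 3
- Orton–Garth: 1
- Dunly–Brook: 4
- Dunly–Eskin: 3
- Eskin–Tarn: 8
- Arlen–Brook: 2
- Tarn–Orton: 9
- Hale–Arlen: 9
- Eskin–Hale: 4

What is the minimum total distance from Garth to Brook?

11 mi

Enumerating some paths:
Garth - Orton - Arlen - Brook: 1+8+2 = 11
Garth - Orton - Dunly - Brook: 1+7+4 = 12
Garth - Orton - Eskin - Dunly - Brook: 1+5+3+4 = 13
Garth - Eskin - Dunly - Brook: 7+3+4 = 14
Cheapest is Garth - Orton - Arlen - Brook at 11 mi.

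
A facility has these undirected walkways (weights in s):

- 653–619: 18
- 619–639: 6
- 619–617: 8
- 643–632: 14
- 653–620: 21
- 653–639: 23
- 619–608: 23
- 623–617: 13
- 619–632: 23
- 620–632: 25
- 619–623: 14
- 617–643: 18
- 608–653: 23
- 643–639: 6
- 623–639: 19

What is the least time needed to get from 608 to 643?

35 s

Compare a few routes:
608 → 619 → 639 → 643: 23+6+6 = 35
608 → 653 → 639 → 643: 23+23+6 = 52
608 → 619 → 617 → 643: 23+8+18 = 49
The minimum is 35 s via 608 → 619 → 639 → 643.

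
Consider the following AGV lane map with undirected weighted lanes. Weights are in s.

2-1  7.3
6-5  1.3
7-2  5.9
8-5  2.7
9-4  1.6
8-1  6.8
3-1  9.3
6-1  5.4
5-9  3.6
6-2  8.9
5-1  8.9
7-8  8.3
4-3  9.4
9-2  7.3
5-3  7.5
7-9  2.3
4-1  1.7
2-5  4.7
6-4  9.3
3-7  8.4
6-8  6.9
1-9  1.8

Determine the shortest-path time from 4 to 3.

9.4 s

Running Dijkstra from 4:
4: 0
9: 1.6  (via 4)
1: 1.7  (via 4)
7: 3.9  (via 9)
5: 5.2  (via 9)
6: 6.5  (via 5)
8: 7.9  (via 5)
2: 8.9  (via 9)
3: 9.4  (via 4)
Shortest route: 4–3 = 9.4 s.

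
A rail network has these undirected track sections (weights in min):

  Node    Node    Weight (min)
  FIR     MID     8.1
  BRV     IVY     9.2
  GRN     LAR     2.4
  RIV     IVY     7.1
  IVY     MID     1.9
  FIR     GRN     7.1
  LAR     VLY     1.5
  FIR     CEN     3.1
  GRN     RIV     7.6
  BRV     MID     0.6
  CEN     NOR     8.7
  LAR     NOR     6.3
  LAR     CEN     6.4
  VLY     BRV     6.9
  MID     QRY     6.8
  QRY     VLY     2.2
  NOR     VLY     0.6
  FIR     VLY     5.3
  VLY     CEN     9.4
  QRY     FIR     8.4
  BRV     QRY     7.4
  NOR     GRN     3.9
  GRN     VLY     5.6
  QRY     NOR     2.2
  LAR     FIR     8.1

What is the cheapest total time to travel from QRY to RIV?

Compare a few routes:
QRY → NOR → GRN → RIV: 2.2+3.9+7.6 = 13.7
QRY → NOR → VLY → LAR → GRN → RIV: 2.2+0.6+1.5+2.4+7.6 = 14.3
QRY → VLY → NOR → GRN → RIV: 2.2+0.6+3.9+7.6 = 14.3
The minimum is 13.7 min via QRY → NOR → GRN → RIV.

13.7 min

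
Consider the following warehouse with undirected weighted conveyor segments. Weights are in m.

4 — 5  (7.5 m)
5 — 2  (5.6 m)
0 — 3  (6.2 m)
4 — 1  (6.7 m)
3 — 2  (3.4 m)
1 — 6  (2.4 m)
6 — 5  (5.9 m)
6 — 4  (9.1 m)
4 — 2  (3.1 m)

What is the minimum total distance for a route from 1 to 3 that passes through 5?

Shortest 1→5: 1–6–5 = 8.3
Shortest 5→3: 5–2–3 = 9
Total via 5: 8.3 + 9 = 17.3 m.

17.3 m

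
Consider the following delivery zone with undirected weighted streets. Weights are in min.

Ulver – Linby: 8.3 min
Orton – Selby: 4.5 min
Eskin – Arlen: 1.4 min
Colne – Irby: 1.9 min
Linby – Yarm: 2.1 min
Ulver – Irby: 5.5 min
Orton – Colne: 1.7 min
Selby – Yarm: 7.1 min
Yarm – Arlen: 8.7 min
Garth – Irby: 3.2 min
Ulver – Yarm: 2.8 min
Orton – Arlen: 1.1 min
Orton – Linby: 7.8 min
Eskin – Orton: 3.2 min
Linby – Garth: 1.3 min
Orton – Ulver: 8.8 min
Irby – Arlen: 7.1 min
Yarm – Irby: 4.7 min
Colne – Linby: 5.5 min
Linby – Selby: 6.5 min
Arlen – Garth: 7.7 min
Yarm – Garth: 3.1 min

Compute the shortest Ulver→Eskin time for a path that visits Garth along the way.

Best Ulver to Garth: Ulver–Yarm–Garth costing 5.9
Best Garth to Eskin: Garth–Arlen–Eskin costing 9.1
Total via Garth: 5.9 + 9.1 = 15 min.

15 min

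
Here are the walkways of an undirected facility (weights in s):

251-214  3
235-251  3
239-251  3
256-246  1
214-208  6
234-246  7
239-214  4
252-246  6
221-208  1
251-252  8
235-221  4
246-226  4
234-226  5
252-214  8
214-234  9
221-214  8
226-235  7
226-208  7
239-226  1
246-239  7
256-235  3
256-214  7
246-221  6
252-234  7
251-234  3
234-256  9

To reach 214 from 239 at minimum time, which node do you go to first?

Enumerating some paths:
239 → 251 → 214: 3+3 = 6
239 → 214: 4 = 4
Cheapest is 239 → 214 at 4 s.
So from 239 the first move is to 214.

214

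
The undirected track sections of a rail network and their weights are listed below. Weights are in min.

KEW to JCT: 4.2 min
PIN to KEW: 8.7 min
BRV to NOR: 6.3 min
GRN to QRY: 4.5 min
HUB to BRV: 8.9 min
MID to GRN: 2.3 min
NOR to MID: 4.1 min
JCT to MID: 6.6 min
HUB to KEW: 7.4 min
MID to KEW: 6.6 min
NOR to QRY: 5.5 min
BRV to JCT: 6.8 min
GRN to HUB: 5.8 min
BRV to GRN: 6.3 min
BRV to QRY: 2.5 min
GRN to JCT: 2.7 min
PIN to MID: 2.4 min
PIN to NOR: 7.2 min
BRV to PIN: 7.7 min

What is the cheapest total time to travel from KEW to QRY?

11.4 min

Settle nodes by increasing distance from KEW:
KEW: 0
JCT: 4.2  (via KEW)
MID: 6.6  (via KEW)
GRN: 6.9  (via JCT)
HUB: 7.4  (via KEW)
PIN: 8.7  (via KEW)
NOR: 10.7  (via MID)
BRV: 11  (via JCT)
QRY: 11.4  (via GRN)
Shortest route: KEW–JCT–GRN–QRY = 11.4 min.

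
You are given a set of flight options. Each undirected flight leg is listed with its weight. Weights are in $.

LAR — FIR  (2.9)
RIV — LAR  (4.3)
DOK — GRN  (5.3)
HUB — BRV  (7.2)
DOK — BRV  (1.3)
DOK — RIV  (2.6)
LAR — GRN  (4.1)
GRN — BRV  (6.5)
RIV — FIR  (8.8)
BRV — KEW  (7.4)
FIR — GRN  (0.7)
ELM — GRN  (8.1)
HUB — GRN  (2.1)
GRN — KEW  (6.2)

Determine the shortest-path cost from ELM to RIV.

$16

Running Dijkstra from ELM:
ELM: 0
GRN: 8.1  (via ELM)
FIR: 8.8  (via GRN)
HUB: 10.2  (via GRN)
LAR: 11.7  (via FIR)
DOK: 13.4  (via GRN)
KEW: 14.3  (via GRN)
BRV: 14.6  (via GRN)
RIV: 16  (via LAR)
Shortest route: ELM–GRN–FIR–LAR–RIV = $16.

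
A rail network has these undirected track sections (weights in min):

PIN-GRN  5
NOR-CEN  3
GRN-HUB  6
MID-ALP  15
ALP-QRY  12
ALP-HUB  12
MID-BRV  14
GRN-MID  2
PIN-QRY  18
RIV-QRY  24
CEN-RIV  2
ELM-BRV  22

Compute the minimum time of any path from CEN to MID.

Candidate routes:
CEN - RIV - QRY - ALP - MID: 2+24+12+15 = 53
CEN - RIV - QRY - PIN - GRN - MID: 2+24+18+5+2 = 51
Cheapest is CEN - RIV - QRY - PIN - GRN - MID at 51 min.

51 min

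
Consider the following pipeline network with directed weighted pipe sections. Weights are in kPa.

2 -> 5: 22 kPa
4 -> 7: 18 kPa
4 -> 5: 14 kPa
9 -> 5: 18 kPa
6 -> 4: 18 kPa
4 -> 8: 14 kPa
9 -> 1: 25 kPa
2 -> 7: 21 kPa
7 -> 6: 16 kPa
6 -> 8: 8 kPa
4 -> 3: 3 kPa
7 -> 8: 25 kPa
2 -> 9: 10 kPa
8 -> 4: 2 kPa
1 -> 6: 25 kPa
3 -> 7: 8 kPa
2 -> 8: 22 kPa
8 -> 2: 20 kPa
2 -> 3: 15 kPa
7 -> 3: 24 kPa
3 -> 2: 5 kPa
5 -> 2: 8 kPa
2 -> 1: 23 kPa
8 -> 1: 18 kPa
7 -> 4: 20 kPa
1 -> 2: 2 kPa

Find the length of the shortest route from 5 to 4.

32 kPa

Settle nodes by increasing distance from 5:
5: 0
2: 8  (via 5)
9: 18  (via 2)
3: 23  (via 2)
7: 29  (via 2)
8: 30  (via 2)
1: 31  (via 2)
4: 32  (via 8)
Shortest route: 5 → 2 → 8 → 4 = 32 kPa.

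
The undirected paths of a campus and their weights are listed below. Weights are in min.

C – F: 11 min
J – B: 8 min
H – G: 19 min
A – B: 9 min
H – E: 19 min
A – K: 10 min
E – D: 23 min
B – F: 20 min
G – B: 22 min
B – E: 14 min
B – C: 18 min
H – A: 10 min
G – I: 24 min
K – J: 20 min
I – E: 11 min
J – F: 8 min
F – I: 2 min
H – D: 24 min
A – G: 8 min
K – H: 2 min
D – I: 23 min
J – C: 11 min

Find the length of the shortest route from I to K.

Settle nodes by increasing distance from I:
I: 0
F: 2  (via I)
J: 10  (via F)
E: 11  (via I)
C: 13  (via F)
B: 18  (via J)
D: 23  (via I)
G: 24  (via I)
A: 27  (via B)
H: 30  (via E)
K: 30  (via J)
Shortest route: I → F → J → K = 30 min.

30 min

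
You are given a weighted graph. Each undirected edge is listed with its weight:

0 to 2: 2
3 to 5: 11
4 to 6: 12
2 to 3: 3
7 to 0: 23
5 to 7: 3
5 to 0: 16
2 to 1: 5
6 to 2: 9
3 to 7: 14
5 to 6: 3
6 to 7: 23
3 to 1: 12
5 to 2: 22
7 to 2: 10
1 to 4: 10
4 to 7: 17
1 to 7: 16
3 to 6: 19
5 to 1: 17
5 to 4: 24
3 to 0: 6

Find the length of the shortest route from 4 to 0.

Running Dijkstra from 4:
4: 0
1: 10  (via 4)
6: 12  (via 4)
2: 15  (via 1)
5: 15  (via 6)
0: 17  (via 2)
Shortest route: 4–1–2–0 = 17.

17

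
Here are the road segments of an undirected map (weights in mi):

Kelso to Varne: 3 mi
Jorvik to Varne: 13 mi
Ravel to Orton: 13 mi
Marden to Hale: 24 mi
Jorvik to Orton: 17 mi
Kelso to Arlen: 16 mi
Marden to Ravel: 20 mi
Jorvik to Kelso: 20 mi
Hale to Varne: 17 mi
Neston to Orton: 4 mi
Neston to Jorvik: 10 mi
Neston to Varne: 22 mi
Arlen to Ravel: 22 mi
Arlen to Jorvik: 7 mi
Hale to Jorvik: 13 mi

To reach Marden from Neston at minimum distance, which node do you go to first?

Compare a few routes:
Neston → Jorvik → Hale → Marden: 10+13+24 = 47
Neston → Orton → Ravel → Marden: 4+13+20 = 37
The minimum is 37 mi via Neston → Orton → Ravel → Marden.
So from Neston the first move is to Orton.

Orton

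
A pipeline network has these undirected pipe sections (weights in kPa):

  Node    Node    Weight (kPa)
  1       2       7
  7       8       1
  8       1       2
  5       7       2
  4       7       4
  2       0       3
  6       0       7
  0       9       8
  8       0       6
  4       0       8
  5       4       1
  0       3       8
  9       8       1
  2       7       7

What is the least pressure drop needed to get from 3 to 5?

Compare a few routes:
3 → 0 → 8 → 7 → 4 → 5: 8+6+1+4+1 = 20
3 → 0 → 9 → 8 → 7 → 5: 8+8+1+1+2 = 20
3 → 0 → 8 → 7 → 5: 8+6+1+2 = 17
3 → 0 → 2 → 7 → 5: 8+3+7+2 = 20
Cheapest is 3 → 0 → 8 → 7 → 5 at 17 kPa.

17 kPa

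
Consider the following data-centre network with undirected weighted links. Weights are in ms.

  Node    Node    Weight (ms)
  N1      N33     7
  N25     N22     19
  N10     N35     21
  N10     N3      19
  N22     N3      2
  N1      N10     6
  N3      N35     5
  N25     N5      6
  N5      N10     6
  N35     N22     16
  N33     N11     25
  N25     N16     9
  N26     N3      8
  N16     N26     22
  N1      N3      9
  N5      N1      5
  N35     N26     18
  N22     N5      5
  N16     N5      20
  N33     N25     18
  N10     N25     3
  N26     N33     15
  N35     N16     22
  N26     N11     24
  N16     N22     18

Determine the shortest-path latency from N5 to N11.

37 ms

Shortest distances from N5:
N5: 0
N1: 5  (via N5)
N22: 5  (via N5)
N10: 6  (via N5)
N25: 6  (via N5)
N3: 7  (via N22)
N33: 12  (via N1)
N35: 12  (via N3)
N26: 15  (via N3)
N16: 15  (via N25)
N11: 37  (via N33)
Shortest route: N5–N1–N33–N11 = 37 ms.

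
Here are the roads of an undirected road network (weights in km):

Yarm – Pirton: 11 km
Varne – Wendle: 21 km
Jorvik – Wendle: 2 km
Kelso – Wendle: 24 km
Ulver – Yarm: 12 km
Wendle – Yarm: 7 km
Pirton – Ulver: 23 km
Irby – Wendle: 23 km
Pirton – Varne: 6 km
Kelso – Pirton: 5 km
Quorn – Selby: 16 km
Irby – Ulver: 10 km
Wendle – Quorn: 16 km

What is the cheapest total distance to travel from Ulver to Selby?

51 km

Candidate routes:
Ulver → Irby → Wendle → Quorn → Selby: 10+23+16+16 = 65
Ulver → Pirton → Yarm → Wendle → Quorn → Selby: 23+11+7+16+16 = 73
Ulver → Yarm → Wendle → Quorn → Selby: 12+7+16+16 = 51
Cheapest is Ulver → Yarm → Wendle → Quorn → Selby at 51 km.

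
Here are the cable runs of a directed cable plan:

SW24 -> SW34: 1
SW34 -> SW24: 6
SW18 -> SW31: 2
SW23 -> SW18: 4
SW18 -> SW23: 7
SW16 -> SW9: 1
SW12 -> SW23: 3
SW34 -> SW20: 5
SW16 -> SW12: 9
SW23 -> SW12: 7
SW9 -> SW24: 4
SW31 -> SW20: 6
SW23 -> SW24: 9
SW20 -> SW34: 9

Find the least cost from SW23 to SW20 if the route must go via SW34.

15

Shortest SW23→SW34: SW23 → SW24 → SW34 = 10
Best SW34 to SW20: SW34 → SW20 costing 5
Total via SW34: 10 + 5 = 15.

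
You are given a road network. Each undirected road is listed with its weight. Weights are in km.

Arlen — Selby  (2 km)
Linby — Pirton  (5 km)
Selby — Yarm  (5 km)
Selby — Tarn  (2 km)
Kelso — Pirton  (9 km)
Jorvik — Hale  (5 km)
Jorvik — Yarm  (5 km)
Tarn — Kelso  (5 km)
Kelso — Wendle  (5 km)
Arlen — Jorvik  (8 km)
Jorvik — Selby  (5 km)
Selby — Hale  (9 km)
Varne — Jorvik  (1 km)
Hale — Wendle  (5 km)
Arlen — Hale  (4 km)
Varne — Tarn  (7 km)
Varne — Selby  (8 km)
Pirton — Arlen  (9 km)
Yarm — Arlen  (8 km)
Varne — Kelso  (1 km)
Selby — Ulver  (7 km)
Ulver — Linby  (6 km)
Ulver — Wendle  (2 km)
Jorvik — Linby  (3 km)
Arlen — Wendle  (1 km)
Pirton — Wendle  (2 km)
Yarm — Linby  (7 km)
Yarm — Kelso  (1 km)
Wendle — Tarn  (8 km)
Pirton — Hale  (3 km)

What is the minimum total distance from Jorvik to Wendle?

Running Dijkstra from Jorvik:
Jorvik: 0
Varne: 1  (via Jorvik)
Kelso: 2  (via Varne)
Yarm: 3  (via Kelso)
Linby: 3  (via Jorvik)
Hale: 5  (via Jorvik)
Selby: 5  (via Jorvik)
Arlen: 7  (via Selby)
Wendle: 7  (via Kelso)
Shortest route: Jorvik–Varne–Kelso–Wendle = 7 km.

7 km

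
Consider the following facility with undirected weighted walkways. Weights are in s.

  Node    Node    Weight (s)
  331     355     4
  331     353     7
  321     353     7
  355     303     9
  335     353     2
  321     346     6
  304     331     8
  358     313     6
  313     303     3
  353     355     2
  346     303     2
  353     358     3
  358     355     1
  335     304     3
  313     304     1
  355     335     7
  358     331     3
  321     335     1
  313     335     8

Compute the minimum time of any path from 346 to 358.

11 s

Compare a few routes:
346–303–355–358: 2+9+1 = 12
346–321–335–353–355–358: 6+1+2+2+1 = 12
346–303–313–358: 2+3+6 = 11
346–321–335–353–358: 6+1+2+3 = 12
Cheapest is 346–303–313–358 at 11 s.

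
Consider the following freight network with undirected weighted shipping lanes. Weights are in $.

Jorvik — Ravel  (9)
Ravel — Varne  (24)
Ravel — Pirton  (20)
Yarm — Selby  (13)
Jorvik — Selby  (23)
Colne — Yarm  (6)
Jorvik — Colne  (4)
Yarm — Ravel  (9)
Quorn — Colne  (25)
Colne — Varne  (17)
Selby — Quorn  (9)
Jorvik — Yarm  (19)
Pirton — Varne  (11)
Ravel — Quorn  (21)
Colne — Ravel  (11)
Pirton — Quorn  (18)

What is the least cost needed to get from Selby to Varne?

Candidate routes:
Selby–Quorn–Pirton–Varne: 9+18+11 = 38
Selby–Jorvik–Colne–Varne: 23+4+17 = 44
Selby–Yarm–Colne–Varne: 13+6+17 = 36
The minimum is $36 via Selby–Yarm–Colne–Varne.

$36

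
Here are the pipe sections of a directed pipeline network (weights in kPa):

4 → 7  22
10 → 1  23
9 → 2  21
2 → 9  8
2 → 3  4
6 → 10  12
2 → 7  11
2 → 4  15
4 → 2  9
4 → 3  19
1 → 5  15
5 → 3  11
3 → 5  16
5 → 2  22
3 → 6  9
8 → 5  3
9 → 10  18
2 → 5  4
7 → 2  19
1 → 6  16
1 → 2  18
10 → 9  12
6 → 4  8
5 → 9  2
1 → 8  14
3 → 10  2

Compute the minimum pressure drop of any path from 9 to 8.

55 kPa

Shortest distances from 9:
9: 0
10: 18  (via 9)
2: 21  (via 9)
3: 25  (via 2)
5: 25  (via 2)
7: 32  (via 2)
6: 34  (via 3)
4: 36  (via 2)
1: 41  (via 10)
8: 55  (via 1)
Shortest route: 9 → 10 → 1 → 8 = 55 kPa.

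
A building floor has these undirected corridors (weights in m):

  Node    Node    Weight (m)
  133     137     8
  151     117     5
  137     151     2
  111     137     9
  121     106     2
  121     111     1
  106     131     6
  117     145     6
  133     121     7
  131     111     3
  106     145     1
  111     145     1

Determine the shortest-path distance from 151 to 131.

Running Dijkstra from 151:
151: 0
137: 2  (via 151)
117: 5  (via 151)
133: 10  (via 137)
145: 11  (via 117)
111: 11  (via 137)
121: 12  (via 111)
106: 12  (via 145)
131: 14  (via 111)
Shortest route: 151 → 137 → 111 → 131 = 14 m.

14 m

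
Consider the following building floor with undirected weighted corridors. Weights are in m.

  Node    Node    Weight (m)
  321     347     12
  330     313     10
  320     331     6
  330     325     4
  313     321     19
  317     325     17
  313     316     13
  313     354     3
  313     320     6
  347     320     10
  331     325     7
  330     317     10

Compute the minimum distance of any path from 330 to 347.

Compare a few routes:
330–313–320–347: 10+6+10 = 26
330–325–331–320–347: 4+7+6+10 = 27
Cheapest is 330–313–320–347 at 26 m.

26 m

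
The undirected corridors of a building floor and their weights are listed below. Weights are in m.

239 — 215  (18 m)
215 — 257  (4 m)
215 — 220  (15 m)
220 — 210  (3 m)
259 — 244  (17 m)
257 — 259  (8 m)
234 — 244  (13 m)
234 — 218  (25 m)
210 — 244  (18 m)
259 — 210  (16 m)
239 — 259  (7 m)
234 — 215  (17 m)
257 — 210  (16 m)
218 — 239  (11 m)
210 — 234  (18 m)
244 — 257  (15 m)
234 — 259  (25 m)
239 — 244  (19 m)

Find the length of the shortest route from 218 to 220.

Shortest distances from 218:
218: 0
239: 11  (via 218)
259: 18  (via 239)
234: 25  (via 218)
257: 26  (via 259)
215: 29  (via 239)
244: 30  (via 239)
210: 34  (via 259)
220: 37  (via 210)
Shortest route: 218 → 239 → 259 → 210 → 220 = 37 m.

37 m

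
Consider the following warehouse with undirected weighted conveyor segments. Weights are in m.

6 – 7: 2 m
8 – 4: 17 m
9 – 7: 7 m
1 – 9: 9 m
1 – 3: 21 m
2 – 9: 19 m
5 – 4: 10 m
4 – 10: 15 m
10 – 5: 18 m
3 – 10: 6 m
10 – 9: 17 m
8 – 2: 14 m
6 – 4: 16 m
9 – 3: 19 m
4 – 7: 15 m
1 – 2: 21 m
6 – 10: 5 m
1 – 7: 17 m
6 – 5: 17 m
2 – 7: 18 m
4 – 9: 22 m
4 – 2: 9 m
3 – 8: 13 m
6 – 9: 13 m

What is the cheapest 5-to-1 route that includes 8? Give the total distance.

Best 5 to 8: 5 → 4 → 8 costing 27
Shortest 8→1: 8 → 3 → 1 = 34
Total via 8: 27 + 34 = 61 m.

61 m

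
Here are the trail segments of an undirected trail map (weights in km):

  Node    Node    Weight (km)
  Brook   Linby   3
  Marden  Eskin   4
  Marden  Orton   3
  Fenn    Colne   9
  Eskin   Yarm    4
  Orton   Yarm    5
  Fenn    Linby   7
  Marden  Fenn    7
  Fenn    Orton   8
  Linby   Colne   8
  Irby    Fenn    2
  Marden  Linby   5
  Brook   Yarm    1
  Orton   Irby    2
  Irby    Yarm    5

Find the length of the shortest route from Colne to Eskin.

Settle nodes by increasing distance from Colne:
Colne: 0
Linby: 8  (via Colne)
Fenn: 9  (via Colne)
Brook: 11  (via Linby)
Irby: 11  (via Fenn)
Yarm: 12  (via Brook)
Orton: 13  (via Irby)
Marden: 13  (via Linby)
Eskin: 16  (via Yarm)
Shortest route: Colne → Linby → Brook → Yarm → Eskin = 16 km.

16 km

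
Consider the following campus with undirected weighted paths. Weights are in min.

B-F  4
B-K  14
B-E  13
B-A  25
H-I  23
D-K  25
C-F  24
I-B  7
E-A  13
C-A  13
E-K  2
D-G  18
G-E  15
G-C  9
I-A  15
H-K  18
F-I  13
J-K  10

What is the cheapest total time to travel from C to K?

26 min

Candidate routes:
C → G → E → K: 9+15+2 = 26
C → F → B → K: 24+4+14 = 42
C → A → E → K: 13+13+2 = 28
The minimum is 26 min via C → G → E → K.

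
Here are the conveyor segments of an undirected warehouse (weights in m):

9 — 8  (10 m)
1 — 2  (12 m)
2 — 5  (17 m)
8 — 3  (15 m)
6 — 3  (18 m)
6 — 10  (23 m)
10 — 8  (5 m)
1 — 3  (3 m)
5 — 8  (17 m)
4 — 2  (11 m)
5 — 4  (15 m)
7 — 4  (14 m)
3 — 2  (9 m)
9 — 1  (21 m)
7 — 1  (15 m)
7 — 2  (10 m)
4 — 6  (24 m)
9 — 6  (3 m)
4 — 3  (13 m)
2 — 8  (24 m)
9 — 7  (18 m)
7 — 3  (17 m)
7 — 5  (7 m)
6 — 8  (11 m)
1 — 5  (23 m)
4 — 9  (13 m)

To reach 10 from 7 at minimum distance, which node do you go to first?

5

Enumerating some paths:
7 - 5 - 8 - 10: 7+17+5 = 29
7 - 9 - 8 - 10: 18+10+5 = 33
7 - 3 - 8 - 10: 17+15+5 = 37
The minimum is 29 m via 7 - 5 - 8 - 10.
So from 7 the first move is to 5.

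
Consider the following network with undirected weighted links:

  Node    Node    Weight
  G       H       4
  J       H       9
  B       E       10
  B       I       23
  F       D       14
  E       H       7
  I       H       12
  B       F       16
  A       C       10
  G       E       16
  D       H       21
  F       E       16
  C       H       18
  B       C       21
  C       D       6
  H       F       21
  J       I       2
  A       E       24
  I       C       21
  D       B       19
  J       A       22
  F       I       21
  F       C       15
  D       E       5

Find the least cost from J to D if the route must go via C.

Shortest J→C: J–I–C = 23
Best C to D: C–D costing 6
Total via C: 23 + 6 = 29.

29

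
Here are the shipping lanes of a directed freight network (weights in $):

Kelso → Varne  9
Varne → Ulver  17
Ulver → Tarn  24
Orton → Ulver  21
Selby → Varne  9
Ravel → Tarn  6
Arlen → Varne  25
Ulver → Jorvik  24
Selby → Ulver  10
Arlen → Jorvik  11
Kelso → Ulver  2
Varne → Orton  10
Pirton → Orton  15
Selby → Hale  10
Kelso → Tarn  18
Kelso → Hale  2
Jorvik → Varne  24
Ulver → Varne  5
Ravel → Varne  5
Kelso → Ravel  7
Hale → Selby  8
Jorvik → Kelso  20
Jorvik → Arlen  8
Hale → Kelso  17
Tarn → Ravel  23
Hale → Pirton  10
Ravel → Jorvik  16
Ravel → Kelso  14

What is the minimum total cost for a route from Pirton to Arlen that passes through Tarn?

Shortest Pirton→Tarn: Pirton–Orton–Ulver–Tarn = 60
Best Tarn to Arlen: Tarn–Ravel–Jorvik–Arlen costing 47
Total via Tarn: 60 + 47 = $107.

$107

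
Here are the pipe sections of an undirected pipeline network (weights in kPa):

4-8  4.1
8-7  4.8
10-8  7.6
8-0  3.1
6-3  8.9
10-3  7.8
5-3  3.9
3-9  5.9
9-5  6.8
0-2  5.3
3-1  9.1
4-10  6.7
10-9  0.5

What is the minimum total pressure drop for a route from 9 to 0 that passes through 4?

Best 9 to 4: 9–10–4 costing 7.2
Best 4 to 0: 4–8–0 costing 7.2
Total via 4: 7.2 + 7.2 = 14.4 kPa.

14.4 kPa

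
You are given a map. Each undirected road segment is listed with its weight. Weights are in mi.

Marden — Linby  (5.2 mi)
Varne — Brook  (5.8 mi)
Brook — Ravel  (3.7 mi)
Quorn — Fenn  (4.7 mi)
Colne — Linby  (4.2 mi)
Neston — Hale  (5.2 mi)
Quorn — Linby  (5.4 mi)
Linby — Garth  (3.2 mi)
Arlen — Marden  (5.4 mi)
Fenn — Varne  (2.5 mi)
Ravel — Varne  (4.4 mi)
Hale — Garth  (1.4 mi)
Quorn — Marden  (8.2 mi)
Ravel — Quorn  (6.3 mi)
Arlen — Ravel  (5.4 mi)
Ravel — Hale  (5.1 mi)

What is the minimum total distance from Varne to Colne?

Candidate routes:
Varne–Ravel–Quorn–Linby–Colne: 4.4+6.3+5.4+4.2 = 20.3
Varne–Fenn–Quorn–Linby–Colne: 2.5+4.7+5.4+4.2 = 16.8
Varne–Ravel–Hale–Garth–Linby–Colne: 4.4+5.1+1.4+3.2+4.2 = 18.3
Varne–Brook–Ravel–Hale–Garth–Linby–Colne: 5.8+3.7+5.1+1.4+3.2+4.2 = 23.4
The minimum is 16.8 mi via Varne–Fenn–Quorn–Linby–Colne.

16.8 mi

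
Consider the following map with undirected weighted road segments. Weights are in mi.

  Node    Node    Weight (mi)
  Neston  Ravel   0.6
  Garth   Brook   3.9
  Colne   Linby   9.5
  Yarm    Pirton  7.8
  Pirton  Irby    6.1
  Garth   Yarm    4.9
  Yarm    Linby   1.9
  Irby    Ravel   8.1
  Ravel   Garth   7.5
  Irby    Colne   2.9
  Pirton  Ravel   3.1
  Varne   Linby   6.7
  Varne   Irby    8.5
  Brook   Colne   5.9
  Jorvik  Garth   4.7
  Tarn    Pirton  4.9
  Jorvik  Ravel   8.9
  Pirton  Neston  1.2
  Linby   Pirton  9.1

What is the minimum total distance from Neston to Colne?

10.2 mi

Candidate routes:
Neston–Pirton–Ravel–Irby–Colne: 1.2+3.1+8.1+2.9 = 15.3
Neston–Pirton–Irby–Colne: 1.2+6.1+2.9 = 10.2
Neston–Ravel–Irby–Colne: 0.6+8.1+2.9 = 11.6
Neston–Ravel–Pirton–Irby–Colne: 0.6+3.1+6.1+2.9 = 12.7
The minimum is 10.2 mi via Neston–Pirton–Irby–Colne.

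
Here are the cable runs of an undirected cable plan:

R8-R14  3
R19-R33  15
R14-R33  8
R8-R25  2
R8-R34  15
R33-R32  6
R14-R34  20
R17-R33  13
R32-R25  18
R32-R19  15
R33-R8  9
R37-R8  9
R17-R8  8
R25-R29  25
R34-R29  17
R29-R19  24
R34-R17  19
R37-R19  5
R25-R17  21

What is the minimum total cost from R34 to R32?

30

Compare a few routes:
R34 → R8 → R14 → R33 → R32: 15+3+8+6 = 32
R34 → R8 → R33 → R32: 15+9+6 = 30
R34 → R8 → R25 → R32: 15+2+18 = 35
R34 → R14 → R33 → R32: 20+8+6 = 34
Cheapest is R34 → R8 → R33 → R32 at 30.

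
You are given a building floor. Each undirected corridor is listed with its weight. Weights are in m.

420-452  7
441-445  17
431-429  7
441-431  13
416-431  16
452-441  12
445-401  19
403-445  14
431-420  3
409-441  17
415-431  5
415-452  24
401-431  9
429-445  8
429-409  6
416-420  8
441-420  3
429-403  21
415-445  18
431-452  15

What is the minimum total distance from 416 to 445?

Running Dijkstra from 416:
416: 0
420: 8  (via 416)
431: 11  (via 420)
441: 11  (via 420)
452: 15  (via 420)
415: 16  (via 431)
429: 18  (via 431)
401: 20  (via 431)
409: 24  (via 429)
445: 26  (via 429)
Shortest route: 416 → 420 → 431 → 429 → 445 = 26 m.

26 m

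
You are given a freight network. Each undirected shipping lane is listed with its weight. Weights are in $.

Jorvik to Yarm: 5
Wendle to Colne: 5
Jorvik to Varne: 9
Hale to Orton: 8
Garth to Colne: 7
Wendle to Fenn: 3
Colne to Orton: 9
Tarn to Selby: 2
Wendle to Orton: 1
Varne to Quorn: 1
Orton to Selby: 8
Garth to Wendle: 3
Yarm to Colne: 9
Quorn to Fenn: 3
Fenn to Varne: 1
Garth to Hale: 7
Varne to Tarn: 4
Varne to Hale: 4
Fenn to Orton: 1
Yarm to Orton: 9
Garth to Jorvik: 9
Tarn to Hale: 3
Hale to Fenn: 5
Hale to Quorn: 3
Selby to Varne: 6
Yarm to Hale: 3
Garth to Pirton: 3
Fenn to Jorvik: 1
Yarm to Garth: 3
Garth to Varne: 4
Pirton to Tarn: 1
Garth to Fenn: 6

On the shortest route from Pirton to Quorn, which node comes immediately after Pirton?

Tarn

Candidate routes:
Pirton - Tarn - Varne - Quorn: 1+4+1 = 6
Pirton - Tarn - Hale - Quorn: 1+3+3 = 7
Cheapest is Pirton - Tarn - Varne - Quorn at $6.
So from Pirton the first move is to Tarn.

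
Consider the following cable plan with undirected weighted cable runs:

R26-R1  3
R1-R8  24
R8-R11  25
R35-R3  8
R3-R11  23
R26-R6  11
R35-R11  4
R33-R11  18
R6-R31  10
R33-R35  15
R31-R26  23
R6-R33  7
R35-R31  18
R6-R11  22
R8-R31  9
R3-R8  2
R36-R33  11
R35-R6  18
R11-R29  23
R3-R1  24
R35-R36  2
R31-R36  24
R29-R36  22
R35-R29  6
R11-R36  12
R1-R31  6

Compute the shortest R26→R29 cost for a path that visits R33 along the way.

Best R26 to R33: R26–R6–R33 costing 18
Best R33 to R29: R33–R36–R35–R29 costing 19
Total via R33: 18 + 19 = 37.

37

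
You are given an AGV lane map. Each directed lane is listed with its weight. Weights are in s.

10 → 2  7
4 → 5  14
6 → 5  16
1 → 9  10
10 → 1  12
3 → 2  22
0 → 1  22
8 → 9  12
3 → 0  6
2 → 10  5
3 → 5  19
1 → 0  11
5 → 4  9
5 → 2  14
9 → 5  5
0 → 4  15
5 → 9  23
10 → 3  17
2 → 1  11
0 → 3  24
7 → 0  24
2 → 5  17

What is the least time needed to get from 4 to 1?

Settle nodes by increasing distance from 4:
4: 0
5: 14  (via 4)
2: 28  (via 5)
10: 33  (via 2)
9: 37  (via 5)
1: 39  (via 2)
Shortest route: 4–5–2–1 = 39 s.

39 s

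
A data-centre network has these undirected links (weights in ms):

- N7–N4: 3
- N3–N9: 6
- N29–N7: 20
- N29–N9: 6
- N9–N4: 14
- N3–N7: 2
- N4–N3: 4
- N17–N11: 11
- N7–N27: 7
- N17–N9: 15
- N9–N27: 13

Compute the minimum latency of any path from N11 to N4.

36 ms

Shortest distances from N11:
N11: 0
N17: 11  (via N11)
N9: 26  (via N17)
N3: 32  (via N9)
N29: 32  (via N9)
N7: 34  (via N3)
N4: 36  (via N3)
Shortest route: N11 → N17 → N9 → N3 → N4 = 36 ms.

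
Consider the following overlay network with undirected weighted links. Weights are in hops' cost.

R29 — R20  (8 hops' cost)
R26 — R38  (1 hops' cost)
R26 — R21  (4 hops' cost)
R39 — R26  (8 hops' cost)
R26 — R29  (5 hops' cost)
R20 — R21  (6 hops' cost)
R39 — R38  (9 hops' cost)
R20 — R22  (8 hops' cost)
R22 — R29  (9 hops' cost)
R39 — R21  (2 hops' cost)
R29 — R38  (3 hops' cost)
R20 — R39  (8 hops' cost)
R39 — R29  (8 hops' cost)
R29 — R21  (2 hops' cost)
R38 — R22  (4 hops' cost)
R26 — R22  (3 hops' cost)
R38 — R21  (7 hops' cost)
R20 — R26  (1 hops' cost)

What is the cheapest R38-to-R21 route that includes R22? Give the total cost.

Best R38 to R22: R38–R22 costing 4
Shortest R22→R21: R22–R26–R21 = 7
Total via R22: 4 + 7 = 11 hops' cost.

11 hops' cost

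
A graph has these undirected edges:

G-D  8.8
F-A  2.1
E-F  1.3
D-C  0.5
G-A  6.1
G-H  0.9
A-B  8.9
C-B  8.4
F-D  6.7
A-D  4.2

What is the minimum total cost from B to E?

12.3

Running Dijkstra from B:
B: 0
C: 8.4  (via B)
A: 8.9  (via B)
D: 8.9  (via C)
F: 11  (via A)
E: 12.3  (via F)
Shortest route: B → A → F → E = 12.3.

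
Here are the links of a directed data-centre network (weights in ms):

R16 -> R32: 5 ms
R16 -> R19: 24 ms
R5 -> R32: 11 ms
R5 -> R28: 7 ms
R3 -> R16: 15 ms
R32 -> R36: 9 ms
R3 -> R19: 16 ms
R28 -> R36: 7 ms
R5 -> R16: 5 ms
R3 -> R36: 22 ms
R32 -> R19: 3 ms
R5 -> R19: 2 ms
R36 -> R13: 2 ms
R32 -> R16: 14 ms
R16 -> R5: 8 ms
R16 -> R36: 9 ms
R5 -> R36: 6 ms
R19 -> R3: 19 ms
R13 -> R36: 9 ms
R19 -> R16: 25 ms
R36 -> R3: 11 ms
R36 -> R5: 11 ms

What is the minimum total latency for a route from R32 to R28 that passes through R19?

43 ms

Shortest R32→R19: R32–R19 = 3
Shortest R19→R28: R19–R16–R5–R28 = 40
Total via R19: 3 + 40 = 43 ms.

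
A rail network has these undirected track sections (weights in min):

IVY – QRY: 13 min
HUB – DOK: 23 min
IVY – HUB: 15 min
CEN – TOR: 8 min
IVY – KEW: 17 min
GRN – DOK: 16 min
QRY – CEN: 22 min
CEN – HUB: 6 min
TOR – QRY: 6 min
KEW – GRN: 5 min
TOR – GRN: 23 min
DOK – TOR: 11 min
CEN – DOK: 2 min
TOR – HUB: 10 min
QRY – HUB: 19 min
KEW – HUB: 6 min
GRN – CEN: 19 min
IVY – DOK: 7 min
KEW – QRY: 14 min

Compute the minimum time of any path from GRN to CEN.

17 min

Candidate routes:
GRN - DOK - CEN: 16+2 = 18
GRN - KEW - HUB - CEN: 5+6+6 = 17
GRN - CEN: 19 = 19
Cheapest is GRN - KEW - HUB - CEN at 17 min.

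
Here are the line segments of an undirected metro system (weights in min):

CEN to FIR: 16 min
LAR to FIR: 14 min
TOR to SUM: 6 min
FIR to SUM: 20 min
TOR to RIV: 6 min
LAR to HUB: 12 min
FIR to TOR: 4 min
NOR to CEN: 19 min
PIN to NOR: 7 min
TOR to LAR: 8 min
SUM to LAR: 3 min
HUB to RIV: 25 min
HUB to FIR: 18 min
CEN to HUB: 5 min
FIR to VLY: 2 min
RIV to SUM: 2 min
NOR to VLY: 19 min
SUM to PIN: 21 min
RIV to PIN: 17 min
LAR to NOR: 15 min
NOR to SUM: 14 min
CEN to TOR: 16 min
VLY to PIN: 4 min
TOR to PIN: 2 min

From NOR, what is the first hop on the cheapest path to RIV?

PIN

Compare a few routes:
NOR - PIN - TOR - RIV: 7+2+6 = 15
NOR - SUM - RIV: 14+2 = 16
NOR - PIN - TOR - SUM - RIV: 7+2+6+2 = 17
NOR - LAR - SUM - RIV: 15+3+2 = 20
Cheapest is NOR - PIN - TOR - RIV at 15 min.
So from NOR the first move is to PIN.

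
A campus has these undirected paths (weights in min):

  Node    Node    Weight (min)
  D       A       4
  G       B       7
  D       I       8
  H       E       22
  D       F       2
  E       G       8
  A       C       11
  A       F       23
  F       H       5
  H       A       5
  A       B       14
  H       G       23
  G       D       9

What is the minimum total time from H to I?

Shortest distances from H:
H: 0
A: 5  (via H)
F: 5  (via H)
D: 7  (via F)
I: 15  (via D)
Shortest route: H → F → D → I = 15 min.

15 min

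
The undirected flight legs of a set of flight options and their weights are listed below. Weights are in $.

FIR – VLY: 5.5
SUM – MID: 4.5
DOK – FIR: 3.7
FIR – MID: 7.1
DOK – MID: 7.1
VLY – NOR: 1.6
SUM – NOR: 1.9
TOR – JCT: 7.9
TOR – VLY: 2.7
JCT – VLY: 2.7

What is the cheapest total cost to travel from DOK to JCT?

Shortest distances from DOK:
DOK: 0
FIR: 3.7  (via DOK)
MID: 7.1  (via DOK)
VLY: 9.2  (via FIR)
NOR: 10.8  (via VLY)
SUM: 11.6  (via MID)
TOR: 11.9  (via VLY)
JCT: 11.9  (via VLY)
Shortest route: DOK → FIR → VLY → JCT = $11.9.

$11.9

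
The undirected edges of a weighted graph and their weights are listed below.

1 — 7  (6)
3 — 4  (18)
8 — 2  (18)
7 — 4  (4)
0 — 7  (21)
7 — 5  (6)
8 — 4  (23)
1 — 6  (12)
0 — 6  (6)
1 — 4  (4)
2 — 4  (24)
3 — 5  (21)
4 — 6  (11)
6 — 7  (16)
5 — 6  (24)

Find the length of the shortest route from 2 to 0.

41

Enumerating some paths:
2 → 4 → 6 → 0: 24+11+6 = 41
2 → 4 → 7 → 6 → 0: 24+4+16+6 = 50
2 → 4 → 1 → 6 → 0: 24+4+12+6 = 46
2 → 4 → 7 → 0: 24+4+21 = 49
The minimum is 41 via 2 → 4 → 6 → 0.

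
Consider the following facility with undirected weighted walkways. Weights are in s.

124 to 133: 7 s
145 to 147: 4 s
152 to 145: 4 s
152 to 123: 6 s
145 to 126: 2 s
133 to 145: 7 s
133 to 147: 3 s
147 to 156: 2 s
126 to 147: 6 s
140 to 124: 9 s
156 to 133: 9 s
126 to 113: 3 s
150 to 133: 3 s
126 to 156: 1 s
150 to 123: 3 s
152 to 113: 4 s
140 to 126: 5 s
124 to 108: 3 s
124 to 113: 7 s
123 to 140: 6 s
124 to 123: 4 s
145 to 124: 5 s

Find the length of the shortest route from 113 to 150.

12 s

Compare a few routes:
113–126–147–133–150: 3+6+3+3 = 15
113–124–123–150: 7+4+3 = 14
113–126–156–147–133–150: 3+1+2+3+3 = 12
113–152–123–150: 4+6+3 = 13
Cheapest is 113–126–156–147–133–150 at 12 s.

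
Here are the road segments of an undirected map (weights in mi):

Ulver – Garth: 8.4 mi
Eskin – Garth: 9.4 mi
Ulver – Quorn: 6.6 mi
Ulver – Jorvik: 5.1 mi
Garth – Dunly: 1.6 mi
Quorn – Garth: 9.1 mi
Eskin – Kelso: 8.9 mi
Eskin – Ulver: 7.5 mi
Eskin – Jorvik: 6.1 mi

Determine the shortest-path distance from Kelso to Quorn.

Enumerating some paths:
Kelso - Eskin - Ulver - Quorn: 8.9+7.5+6.6 = 23
Kelso - Eskin - Jorvik - Ulver - Quorn: 8.9+6.1+5.1+6.6 = 26.7
Cheapest is Kelso - Eskin - Ulver - Quorn at 23 mi.

23 mi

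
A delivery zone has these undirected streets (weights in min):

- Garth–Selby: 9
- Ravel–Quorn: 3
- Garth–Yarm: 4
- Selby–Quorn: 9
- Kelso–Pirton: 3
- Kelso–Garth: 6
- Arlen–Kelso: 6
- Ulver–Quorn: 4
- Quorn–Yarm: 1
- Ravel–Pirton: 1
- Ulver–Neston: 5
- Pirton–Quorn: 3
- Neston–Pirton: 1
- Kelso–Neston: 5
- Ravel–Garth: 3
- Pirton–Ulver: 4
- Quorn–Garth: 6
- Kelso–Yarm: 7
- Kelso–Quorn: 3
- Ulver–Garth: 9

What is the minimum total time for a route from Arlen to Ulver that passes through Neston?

15 min

Best Arlen to Neston: Arlen → Kelso → Pirton → Neston costing 10
Best Neston to Ulver: Neston → Ulver costing 5
Total via Neston: 10 + 5 = 15 min.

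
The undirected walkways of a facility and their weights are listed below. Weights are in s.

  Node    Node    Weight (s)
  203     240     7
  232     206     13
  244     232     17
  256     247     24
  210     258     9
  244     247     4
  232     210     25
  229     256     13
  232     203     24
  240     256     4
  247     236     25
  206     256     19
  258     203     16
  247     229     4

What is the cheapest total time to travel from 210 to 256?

Running Dijkstra from 210:
210: 0
258: 9  (via 210)
232: 25  (via 210)
203: 25  (via 258)
240: 32  (via 203)
256: 36  (via 240)
Shortest route: 210–258–203–240–256 = 36 s.

36 s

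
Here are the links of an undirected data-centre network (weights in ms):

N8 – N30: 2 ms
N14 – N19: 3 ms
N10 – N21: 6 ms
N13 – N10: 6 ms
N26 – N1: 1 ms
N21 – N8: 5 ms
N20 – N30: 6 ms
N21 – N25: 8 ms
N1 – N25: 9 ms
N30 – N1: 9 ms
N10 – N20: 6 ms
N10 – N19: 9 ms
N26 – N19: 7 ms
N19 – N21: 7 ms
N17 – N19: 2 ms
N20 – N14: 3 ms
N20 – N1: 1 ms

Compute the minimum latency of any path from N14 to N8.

11 ms

Candidate routes:
N14 → N19 → N21 → N8: 3+7+5 = 15
N14 → N20 → N30 → N8: 3+6+2 = 11
Cheapest is N14 → N20 → N30 → N8 at 11 ms.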